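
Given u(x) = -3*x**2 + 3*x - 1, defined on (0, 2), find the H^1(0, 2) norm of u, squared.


||u||_{H^1}^2 = 288/5

The H^1 norm (squared) on an interval (0, L) is
  ||u||_{H^1}^2 = ∫_0^L u(x)^2 dx + ∫_0^L u'(x)^2 dx.
Compute u'(x) = 3 - 6*x.
Then u(x)^2 = 9*x**4 - 18*x**3 + 15*x**2 - 6*x + 1 and u'(x)^2 = 36*x**2 - 36*x + 9.
Integrate each monomial from 0 to 2 using ∫_0^2 c·x^n dx = c·2^(n+1)/(n+1):
  ∫_0^2 u(x)^2 dx = ∫_0^2 (9*x^4 - 18*x^3 + 15*x^2 - 6*x + 1) dx. Term by term:
    ∫_0^2 9*x^4 dx = 288/5;  ∫_0^2 -18*x^3 dx = -72;  ∫_0^2 15*x^2 dx = 40;
    ∫_0^2 -6*x dx = -12;  ∫_0^2 1 dx = 2.
  Sum: 288/5 − 72 + 40 − 12 + 2 = 78/5.
  ∫_0^2 u'(x)^2 dx = ∫_0^2 (36*x^2 - 36*x + 9) dx. Term by term:
    ∫_0^2 36*x^2 dx = 96;  ∫_0^2 -36*x dx = -72;  ∫_0^2 9 dx = 18.
  Sum: 96 − 72 + 18 = 42.
Adding: ||u||_{H^1}^2 = 78/5 + 42 = 288/5.


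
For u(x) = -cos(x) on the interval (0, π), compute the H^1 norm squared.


||u||_{H^1(0,π)}^2 = π

u'(x) = sin(x).
Expand u² and (u')² and integrate term by term on (0, π), using: for integers n ≥ 1, ∫_0^π sin²(nx) dx = ∫_0^π cos²(nx) dx = π/2; for n ≠ n', ∫_0^π sin(nx)sin(n'x) dx = ∫_0^π cos(nx)cos(n'x) dx = 0; and by product-to-sum, ∫_0^π sin(nx)cos(n'x) dx = ½∫_0^π [sin((n+n')x) + sin((n−n')x)] dx, which is 0 when n+n' is even and 2n/(n²−n'²) when n+n' is odd (it need not vanish on (0, π)).
  u² squared terms: (-1)²·∫cos(x)² dx = 1·π/2 = π/2.
  So ∫_0^π u² dx = π/2.
  (u')² squared terms: (1)²·∫sin(x)² dx = 1·π/2 = π/2.
  So ∫_0^π (u')² dx = π/2.
||u||_{H^1}^2 = (π/2) + (π/2) = π.


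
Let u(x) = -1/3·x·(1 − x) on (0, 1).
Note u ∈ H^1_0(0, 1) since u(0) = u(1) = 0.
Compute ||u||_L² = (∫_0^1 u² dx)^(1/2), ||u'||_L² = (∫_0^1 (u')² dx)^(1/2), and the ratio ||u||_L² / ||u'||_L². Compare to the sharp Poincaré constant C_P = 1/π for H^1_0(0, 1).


||u||_L² / ||u'||_L² = sqrt(10)/10 < C_P = 1/π.

u(x) = -1/3·x·(1 − x), so u'(x) = 2*x/3 - 1/3.
u(x) = -1/3·x·(1 − x) vanishes at x = 0 and x = 1, so u ∈ H^1_0(0, 1). Differentiate via the product rule and integrate the resulting polynomials term by term.
  ∫_0^1 u² dx = ∫_0^1 (x^4/9 - 2*x^3/9 + x^2/9) dx. Term by term:
    ∫_0^1 x^4/9 dx = 1/45;  ∫_0^1 -2*x^3/9 dx = -1/18;  ∫_0^1 x^2/9 dx = 1/27.
  Sum: 1/45 − 1/18 + 1/27 = 1/270.
  ∫_0^1 (u')² dx = ∫_0^1 (4*x^2/9 - 4*x/9 + 1/9) dx. Term by term:
    ∫_0^1 4*x^2/9 dx = 4/27;  ∫_0^1 -4*x/9 dx = -2/9;  ∫_0^1 1/9 dx = 1/9.
  Sum: 4/27 − 2/9 + 1/9 = 1/27.
∫_0^1 u² dx = 1/270, so ||u||_L² = sqrt(30)/90.
∫_0^1 (u')² dx = 1/27, so ||u'||_L² = sqrt(3)/9.
Ratio ||u||_L² / ||u'||_L² = sqrt(10)/10.
Sharp Poincaré constant on H^1_0(0, 1) is C_P = L/π = 1/π, achieved by sin(π·x).
A polynomial bump cannot attain the sharp Poincaré constant (only the first sine eigenfunction does), so the ratio is strictly less than C_P, consistent with ||u||_L² ≤ C_P ||u'||_L².


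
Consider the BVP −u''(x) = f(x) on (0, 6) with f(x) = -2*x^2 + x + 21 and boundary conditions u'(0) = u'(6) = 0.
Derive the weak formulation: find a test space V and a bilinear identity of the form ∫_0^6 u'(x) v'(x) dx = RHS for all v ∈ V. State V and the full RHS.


V = H^1(0, 6) (no boundary constraint on v; u is determined up to an additive constant); weak form: ∫_0^6 u'v' dx = ∫_0^6 (-2*x^2 + x + 21) v dx for all v ∈ V.

Multiply both sides by a test function v and integrate from 0 to 6:
  ∫_0^6 −u''(x) v(x) dx = ∫_0^6 f(x) v(x) dx.
Integrate the LHS by parts once:
  ∫_0^6 −u'' v dx = −[u'(x) v(x)]_0^6 + ∫_0^6 u'(x) v'(x) dx.
Thus ∫_0^6 u'(x) v'(x) dx = ∫_0^6 f(x) v(x) dx + [u'(x) v(x)]_0^6.
Choose V so that boundary terms are either known or forced to vanish.
u has homogeneous Neumann: u'(0) = u'(6) = 0. So [u' v]_0^6 = 0·v(6) − 0·v(0) = 0 for any v; take V = H^1(0, 6).
Weak formulation: find u (satisfying any essential BC) such that ∫_0^6 u'(x) v'(x) dx = ∫_0^6 f v dx for all v ∈ V (homogeneous Neumann, so boundary terms vanish).
Substituting f(x) = -2*x^2 + x + 21, the right-hand side is ∫_0^6 (-2*x^2 + x + 21) v dx.
Compatibility check (pure Neumann): taking v ≡ 1 ∈ V gives 0 = ∫_0^6 f dx + (0) − (0), i.e. ∫_0^6 f dx must equal u'(0) − u'(6) = 0. Indeed ∫_0^6 (-2*x^2 + x + 21) dx = 0, so the data are compatible. The solution is then unique only up to an additive constant (fix it e.g. by requiring ∫_0^6 u dx = 0).


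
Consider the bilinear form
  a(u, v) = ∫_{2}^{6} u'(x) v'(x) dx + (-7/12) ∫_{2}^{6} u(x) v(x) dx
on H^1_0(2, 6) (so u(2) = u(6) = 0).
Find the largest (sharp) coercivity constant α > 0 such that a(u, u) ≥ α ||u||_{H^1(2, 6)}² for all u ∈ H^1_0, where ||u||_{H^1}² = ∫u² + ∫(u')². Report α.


α = (-28/3 + π^2)/(π^2 + 16)

Coercivity of a(·,·) on H^1_0(2, 6) means a(u, u) ≥ α ||u||_{H^1}² for every u ∈ H^1_0.
The interval has length L = 4, and Poincaré/coercivity depend only on L. Here a(u, u) = ∫(u')² + (-7/12)·∫u².
Here c = -7/12 < 0 with |c| < (π/L)² = π^2/16, so coercivity still holds. The condition a(u,u) ≥ α||u||_{H^1}² reads (1−α)∫(u')² ≥ (α−c)∫u². Any admissible α is ≤ 1 (rapidly oscillating u have ∫u²/∫(u')² → 0), and α = 1 would force 0 ≥ (1−c)∫u², impossible since c < 1; so 1−α > 0. By the sharp Poincaré inequality on H^1_0 of an interval of length L, ∫(u')² ≥ (π/L)²∫u² with equality for the first sine mode sin(π(x−x₀)/L) (x₀ the left endpoint), so the inequality holds for all u iff (1−α)(π/L)² ≥ α − c, i.e. α ≤ ((π/L)² + c)/((π/L)² + 1) = (1 + c(L/π)²)/(1 + (L/π)²). (Direct route, valid since c ≤ 0: Poincaré gives c∫u² ≥ c(L/π)²∫(u')², so a(u,u) ≥ (1 + c(L/π)²)∫(u')², while ||u||_{H^1}² ≤ (1 + (L/π)²)∫(u')²; dividing yields the same α.) With (π/L)² = π^2/16 and c = -7/12, the largest admissible constant is α = ((π/L)² + c)/((π/L)² + 1).
Simplifying, α = (-28/3 + π^2)/(π^2 + 16).


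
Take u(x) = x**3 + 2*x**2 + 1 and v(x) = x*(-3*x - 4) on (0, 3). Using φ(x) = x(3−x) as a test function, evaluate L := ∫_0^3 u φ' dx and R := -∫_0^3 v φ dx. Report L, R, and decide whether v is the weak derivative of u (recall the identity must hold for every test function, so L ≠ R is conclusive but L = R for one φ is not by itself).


LHS = -1269/20, RHS = 1269/20. No, v is not the weak derivative of u.

u(x) = x**3 + 2*x**2 + 1, classical derivative u'(x) = 3*x**2 + 4*x.
φ(x) = x(3−x), so φ'(x) = 3 - 2*x.
Note φ(0) = φ(3) = 0, so the boundary term u·φ vanishes.
LHS = ∫_0^3 u(x) φ'(x) dx = ∫_0^3 (-2*x^4 - x^3 + 6*x^2 - 2*x + 3) dx. Term by term:
  ∫_0^3 -2*x^4 dx = -486/5;  ∫_0^3 -x^3 dx = -81/4;  ∫_0^3 6*x^2 dx = 54;
  ∫_0^3 -2*x dx = -9;  ∫_0^3 3 dx = 9.
Sum: -486/5 − 81/4 + 54 − 9 + 9 = -1269/20.
So LHS = -1269/20.
∫_0^3 v(x) φ(x) dx = ∫_0^3 (3*x^4 - 5*x^3 - 12*x^2) dx. Term by term:
  ∫_0^3 3*x^4 dx = 729/5;  ∫_0^3 -5*x^3 dx = -405/4;  ∫_0^3 -12*x^2 dx = -108.
Sum: 729/5 − 405/4 − 108 = -1269/20.
So RHS = -∫_0^3 v(x) φ(x) dx = 1269/20.
LHS − RHS = -1269/10 ≠ 0, so the identity fails.
(For a valid weak derivative the identity must hold for EVERY test function, in particular this one. The failure shows v is NOT the weak derivative of u.)
Correct weak derivative would be u'(x) = 3*x**2 + 4*x.


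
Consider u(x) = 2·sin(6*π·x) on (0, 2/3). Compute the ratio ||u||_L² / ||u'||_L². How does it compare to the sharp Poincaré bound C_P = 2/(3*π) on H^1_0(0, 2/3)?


||u||_L² / ||u'||_L² = 1/(6*π) < C_P = 2/(3*π).

u(x) = 2·sin(6*π·x), so u'(x) = 12*π*cos(6*π*x).
Writing u(x) = A·sin(kπx/L) with A = 2 and k = 4, use ∫_0^L sin²(kπx/L) dx = L/2 and ∫_0^L cos²(kπx/L) dx = L/2.
u² = 4·sin²(6*π·x) and (u')² = 144*π^2·cos²(6*π·x), and each of sin², cos² integrates to L/2 = 1/3 over (0, 2/3).
∫_0^2/3 u² dx = 4/3, so ||u||_L² = 2*sqrt(3)/3.
∫_0^2/3 (u')² dx = 48*π^2, so ||u'||_L² = 4*sqrt(3)*π.
Ratio ||u||_L² / ||u'||_L² = 1/(6*π).
Sharp Poincaré constant on H^1_0(0, 2/3) is C_P = L/π = 2/(3*π), achieved by sin(3*π/2·x).
This is the k = 4 harmonic; the ratio L/(kπ) is strictly less than C_P = L/π, consistent with the sharp inequality ||u||_L² ≤ C_P ||u'||_L².


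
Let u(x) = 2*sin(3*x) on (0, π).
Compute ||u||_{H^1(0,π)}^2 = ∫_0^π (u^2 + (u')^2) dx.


||u||_{H^1(0,π)}^2 = 20*π

u'(x) = 6*cos(3*x).
Expand u² and (u')² and integrate term by term on (0, π), using: for integers n ≥ 1, ∫_0^π sin²(nx) dx = ∫_0^π cos²(nx) dx = π/2; for n ≠ n', ∫_0^π sin(nx)sin(n'x) dx = ∫_0^π cos(nx)cos(n'x) dx = 0; and by product-to-sum, ∫_0^π sin(nx)cos(n'x) dx = ½∫_0^π [sin((n+n')x) + sin((n−n')x)] dx, which is 0 when n+n' is even and 2n/(n²−n'²) when n+n' is odd (it need not vanish on (0, π)).
  u² squared terms: (2)²·∫sin(3x)² dx = 4·π/2 = 2*π.
  So ∫_0^π u² dx = 2*π.
  (u')² squared terms: (6)²·∫cos(3x)² dx = 36·π/2 = 18*π.
  So ∫_0^π (u')² dx = 18*π.
||u||_{H^1}^2 = (2*π) + (18*π) = 20*π.


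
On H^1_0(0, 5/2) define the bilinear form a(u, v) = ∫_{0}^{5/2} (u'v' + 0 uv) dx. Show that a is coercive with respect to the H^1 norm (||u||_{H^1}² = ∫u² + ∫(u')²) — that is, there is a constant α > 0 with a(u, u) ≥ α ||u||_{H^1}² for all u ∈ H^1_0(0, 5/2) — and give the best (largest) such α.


α = 4*π^2/(25 + 4*π^2)

Coercivity of a(·,·) on H^1_0(0, 5/2) means a(u, u) ≥ α ||u||_{H^1}² for every u ∈ H^1_0.
The interval has length L = 5/2, and Poincaré/coercivity depend only on L. Here a(u, u) = ∫(u')² + (0)·∫u².
Here c = 0, so a(u,u) = ∫(u')² alone. The condition a(u,u) ≥ α||u||_{H^1}² reads (1−α)∫(u')² ≥ (α−c)∫u². Any admissible α is ≤ 1 (rapidly oscillating u have ∫u²/∫(u')² → 0), and α = 1 would force 0 ≥ (1−c)∫u², impossible since c < 1; so 1−α > 0. By the sharp Poincaré inequality on H^1_0 of an interval of length L, ∫(u')² ≥ (π/L)²∫u² with equality for the first sine mode sin(π(x−x₀)/L) (x₀ the left endpoint), so the inequality holds for all u iff (1−α)(π/L)² ≥ α − c, i.e. α ≤ ((π/L)² + c)/((π/L)² + 1) = (1 + c(L/π)²)/(1 + (L/π)²). (Direct route, valid since c ≤ 0: Poincaré gives c∫u² ≥ c(L/π)²∫(u')², so a(u,u) ≥ (1 + c(L/π)²)∫(u')², while ||u||_{H^1}² ≤ (1 + (L/π)²)∫(u')²; dividing yields the same α.) With (π/L)² = 4*π^2/25 and c = 0, the largest admissible constant is α = ((π/L)² + c)/((π/L)² + 1).
Simplifying, α = 4*π^2/(25 + 4*π^2).


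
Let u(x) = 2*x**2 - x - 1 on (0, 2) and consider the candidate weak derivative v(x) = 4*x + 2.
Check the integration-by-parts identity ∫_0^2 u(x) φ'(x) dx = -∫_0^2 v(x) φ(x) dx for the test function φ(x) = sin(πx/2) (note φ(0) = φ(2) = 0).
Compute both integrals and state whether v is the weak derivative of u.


LHS = -12/π, RHS = -24/π. No, v is not the weak derivative of u.

u(x) = 2*x**2 - x - 1, classical derivative u'(x) = 4*x - 1.
φ(x) = sin(πx/2), so φ'(x) = π*cos(π*x/2)/2.
Note φ(0) = φ(2) = 0, so the boundary term u·φ vanishes.
LHS = ∫_0^2 u(x) φ'(x) dx = ∫_0^2 (π*x^2*cos(π*x/2) - π*x*cos(π*x/2)/2 - π*cos(π*x/2)/2) dx. Term by term:
  ∫_0^2 -π*cos(π*x/2)/2 dx = 0;  ∫_0^2 π*x^2*cos(π*x/2) dx = -16/π;  ∫_0^2 -π*x*cos(π*x/2)/2 dx = 4/π.
Sum: 0 − 16/π + 4/π = -12/π.
So LHS = -12/π.
∫_0^2 v(x) φ(x) dx = ∫_0^2 (4*x*sin(π*x/2) + 2*sin(π*x/2)) dx. Term by term:
  ∫_0^2 2*sin(π*x/2) dx = 8/π;  ∫_0^2 4*x*sin(π*x/2) dx = 16/π.
Sum: 8/π + 16/π = 24/π.
So RHS = -∫_0^2 v(x) φ(x) dx = -24/π.
LHS − RHS = 12/π ≠ 0, so the identity fails.
(For a valid weak derivative the identity must hold for EVERY test function, in particular this one. The failure shows v is NOT the weak derivative of u.)
Correct weak derivative would be u'(x) = 4*x - 1.


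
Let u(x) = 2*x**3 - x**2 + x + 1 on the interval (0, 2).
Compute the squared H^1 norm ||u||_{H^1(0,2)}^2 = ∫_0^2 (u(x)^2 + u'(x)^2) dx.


||u||_{H^1}^2 = 25712/105

The H^1 norm (squared) on an interval (0, L) is
  ||u||_{H^1}^2 = ∫_0^L u(x)^2 dx + ∫_0^L u'(x)^2 dx.
Compute u'(x) = 6*x**2 - 2*x + 1.
Then u(x)^2 = 4*x**6 - 4*x**5 + 5*x**4 + 2*x**3 - x**2 + 2*x + 1 and u'(x)^2 = 36*x**4 - 24*x**3 + 16*x**2 - 4*x + 1.
Integrate each monomial from 0 to 2 using ∫_0^2 c·x^n dx = c·2^(n+1)/(n+1):
  ∫_0^2 u(x)^2 dx = ∫_0^2 (4*x^6 - 4*x^5 + 5*x^4 + 2*x^3 - x^2 + 2*x + 1) dx. Term by term:
    ∫_0^2 4*x^6 dx = 512/7;  ∫_0^2 -4*x^5 dx = -128/3;  ∫_0^2 5*x^4 dx = 32;
    ∫_0^2 2*x^3 dx = 8;  ∫_0^2 -x^2 dx = -8/3;  ∫_0^2 2*x dx = 4;
    ∫_0^2 1 dx = 2.
  Sum: 512/7 − 128/3 + 32 + 8 − 8/3 + 4 + 2 = 1550/21.
  ∫_0^2 u'(x)^2 dx = ∫_0^2 (36*x^4 - 24*x^3 + 16*x^2 - 4*x + 1) dx. Term by term:
    ∫_0^2 36*x^4 dx = 1152/5;  ∫_0^2 -24*x^3 dx = -96;  ∫_0^2 16*x^2 dx = 128/3;
    ∫_0^2 -4*x dx = -8;  ∫_0^2 1 dx = 2.
  Sum: 1152/5 − 96 + 128/3 − 8 + 2 = 2566/15.
Adding: ||u||_{H^1}^2 = 1550/21 + 2566/15 = 25712/105.


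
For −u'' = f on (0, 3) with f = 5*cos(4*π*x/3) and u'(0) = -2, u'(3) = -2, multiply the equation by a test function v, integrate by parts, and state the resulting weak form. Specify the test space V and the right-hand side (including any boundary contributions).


V = H^1(0, 3) (v unrestricted at boundary; u is determined up to an additive constant); weak form: ∫_0^3 u'v' dx = ∫_0^3 (5*cos(4*π*x/3)) v dx − 2·v(3) + 2·v(0) for all v ∈ V.

Multiply both sides by a test function v and integrate from 0 to 3:
  ∫_0^3 −u''(x) v(x) dx = ∫_0^3 f(x) v(x) dx.
Integrate the LHS by parts once:
  ∫_0^3 −u'' v dx = −[u'(x) v(x)]_0^3 + ∫_0^3 u'(x) v'(x) dx.
Thus ∫_0^3 u'(x) v'(x) dx = ∫_0^3 f(x) v(x) dx + [u'(x) v(x)]_0^3.
Choose V so that boundary terms are either known or forced to vanish.
u has inhomogeneous Neumann u'(0) = -2, u'(3) = -2. [u' v]_0^3 = (-2)·v(3) − (-2)·v(0) = − 2·v(3) + 2·v(0). Take V = H^1(0, 3); boundary term becomes part of RHS.
Weak formulation: find u (satisfying any essential BC) such that ∫_0^3 u'(x) v'(x) dx = ∫_0^3 f v dx − 2·v(3) + 2·v(0) for all v ∈ V (Neumann data are natural BCs: they enter the RHS as boundary terms).
Substituting f(x) = 5*cos(4*π*x/3), the right-hand side is ∫_0^3 (5*cos(4*π*x/3)) v dx − 2·v(3) + 2·v(0).
Compatibility check (pure Neumann): taking v ≡ 1 ∈ V gives 0 = ∫_0^3 f dx + (-2) − (-2), i.e. ∫_0^3 f dx must equal u'(0) − u'(3) = 0. Indeed ∫_0^3 (5*cos(4*π*x/3)) dx = 0, so the data are compatible. The solution is then unique only up to an additive constant (fix it e.g. by requiring ∫_0^3 u dx = 0).


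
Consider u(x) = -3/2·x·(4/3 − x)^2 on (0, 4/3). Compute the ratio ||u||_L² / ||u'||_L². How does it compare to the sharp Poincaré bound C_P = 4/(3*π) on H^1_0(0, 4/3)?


||u||_L² / ||u'||_L² = 2*sqrt(14)/21 < C_P = 4/(3*π).

u(x) = -3/2·x·(4/3 − x)^2, so u'(x) = (4 - 9*x)*(3*x - 4)/6.
u(x) = -3/2·x·(4/3 − x)^2 vanishes at x = 0 and x = 4/3, so u ∈ H^1_0(0, 4/3). Differentiate via the product rule and integrate the resulting polynomials term by term.
  ∫_0^4/3 u² dx = ∫_0^4/3 (9*x^6/4 - 12*x^5 + 24*x^4 - 64*x^3/3 + 64*x^2/9) dx. Term by term:
    ∫_0^4/3 9*x^6/4 dx = 4096/1701;  ∫_0^4/3 -12*x^5 dx = -8192/729;  ∫_0^4/3 24*x^4 dx = 8192/405;
    ∫_0^4/3 -64*x^3/3 dx = -4096/243;  ∫_0^4/3 64*x^2/9 dx = 4096/729.
  Sum: 4096/1701 − 8192/729 + 8192/405 − 4096/243 + 4096/729 = 4096/25515.
  ∫_0^4/3 (u')² dx = ∫_0^4/3 (81*x^4/4 - 72*x^3 + 88*x^2 - 128*x/3 + 64/9) dx. Term by term:
    ∫_0^4/3 81*x^4/4 dx = 256/15;  ∫_0^4/3 -72*x^3 dx = -512/9;  ∫_0^4/3 88*x^2 dx = 5632/81;
    ∫_0^4/3 -128*x/3 dx = -1024/27;  ∫_0^4/3 64/9 dx = 256/27.
  Sum: 256/15 − 512/9 + 5632/81 − 1024/27 + 256/27 = 512/405.
∫_0^4/3 u² dx = 4096/25515, so ||u||_L² = 64*sqrt(35)/945.
∫_0^4/3 (u')² dx = 512/405, so ||u'||_L² = 16*sqrt(10)/45.
Ratio ||u||_L² / ||u'||_L² = 2*sqrt(14)/21.
Sharp Poincaré constant on H^1_0(0, 4/3) is C_P = L/π = 4/(3*π), achieved by sin(3*π/4·x).
A polynomial bump cannot attain the sharp Poincaré constant (only the first sine eigenfunction does), so the ratio is strictly less than C_P, consistent with ||u||_L² ≤ C_P ||u'||_L².


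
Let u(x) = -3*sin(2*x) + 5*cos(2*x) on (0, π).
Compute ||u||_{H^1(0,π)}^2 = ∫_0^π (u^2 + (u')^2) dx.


||u||_{H^1(0,π)}^2 = 85*π

u'(x) = -10*sin(2*x) - 6*cos(2*x).
Expand u² and (u')² and integrate term by term on (0, π), using: for integers n ≥ 1, ∫_0^π sin²(nx) dx = ∫_0^π cos²(nx) dx = π/2; for n ≠ n', ∫_0^π sin(nx)sin(n'x) dx = ∫_0^π cos(nx)cos(n'x) dx = 0; and by product-to-sum, ∫_0^π sin(nx)cos(n'x) dx = ½∫_0^π [sin((n+n')x) + sin((n−n')x)] dx, which is 0 when n+n' is even and 2n/(n²−n'²) when n+n' is odd (it need not vanish on (0, π)).
  u² squared terms: (-3)²·∫sin(2x)² dx = 9·π/2 = 9*π/2;  (5)²·∫cos(2x)² dx = 25·π/2 = 25*π/2.
  u² cross terms: 2·(-3)·(5)·∫sin(2x)·cos(2x) dx = -30·(0) = 0.
  So ∫_0^π u² dx = 9*π/2 + 25*π/2 + 0 = 17*π.
  (u')² squared terms: (-10)²·∫sin(2x)² dx = 100·π/2 = 50*π;  (-6)²·∫cos(2x)² dx = 36·π/2 = 18*π.
  (u')² cross terms: 2·(-10)·(-6)·∫sin(2x)·cos(2x) dx = 120·(0) = 0.
  So ∫_0^π (u')² dx = 50*π + 18*π + 0 = 68*π.
||u||_{H^1}^2 = (17*π) + (68*π) = 85*π.


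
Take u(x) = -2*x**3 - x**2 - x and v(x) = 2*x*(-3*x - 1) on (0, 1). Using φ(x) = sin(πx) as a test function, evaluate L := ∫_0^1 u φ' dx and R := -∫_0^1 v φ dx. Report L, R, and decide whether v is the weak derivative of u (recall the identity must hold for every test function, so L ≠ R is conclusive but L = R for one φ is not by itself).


LHS = -24/π^3 + 10/π, RHS = -24/π^3 + 8/π. No, v is not the weak derivative of u.

u(x) = -2*x**3 - x**2 - x, classical derivative u'(x) = -6*x**2 - 2*x - 1.
φ(x) = sin(πx), so φ'(x) = π*cos(π*x).
Note φ(0) = φ(1) = 0, so the boundary term u·φ vanishes.
LHS = ∫_0^1 u(x) φ'(x) dx = ∫_0^1 (-2*π*x^3*cos(π*x) - π*x^2*cos(π*x) - π*x*cos(π*x)) dx. Term by term:
  ∫_0^1 -π*x*cos(π*x) dx = 2/π;  ∫_0^1 -π*x^2*cos(π*x) dx = 2/π;  ∫_0^1 -2*π*x^3*cos(π*x) dx = -24/π^3 + 6/π.
Sum: 2/π + 2/π + -24/π^3 + 6/π = -24/π^3 + 10/π.
So LHS = -24/π^3 + 10/π.
∫_0^1 v(x) φ(x) dx = ∫_0^1 (-6*x^2*sin(π*x) - 2*x*sin(π*x)) dx. Term by term:
  ∫_0^1 -6*x^2*sin(π*x) dx = -6/π + 24/π^3;  ∫_0^1 -2*x*sin(π*x) dx = -2/π.
Sum: -6/π + 24/π^3 − 2/π = -8/π + 24/π^3.
So RHS = -∫_0^1 v(x) φ(x) dx = -24/π^3 + 8/π.
LHS − RHS = 2/π ≠ 0, so the identity fails.
(For a valid weak derivative the identity must hold for EVERY test function, in particular this one. The failure shows v is NOT the weak derivative of u.)
Correct weak derivative would be u'(x) = -6*x**2 - 2*x - 1.


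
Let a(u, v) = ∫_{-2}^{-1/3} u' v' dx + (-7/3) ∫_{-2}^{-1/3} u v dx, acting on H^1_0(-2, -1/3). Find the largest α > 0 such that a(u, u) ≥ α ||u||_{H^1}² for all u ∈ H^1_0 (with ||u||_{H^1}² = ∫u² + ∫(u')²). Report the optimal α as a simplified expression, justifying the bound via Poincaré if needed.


α = (-175 + 27*π^2)/(3*(25 + 9*π^2))

Coercivity of a(·,·) on H^1_0(-2, -1/3) means a(u, u) ≥ α ||u||_{H^1}² for every u ∈ H^1_0.
The interval has length L = 5/3, and Poincaré/coercivity depend only on L. Here a(u, u) = ∫(u')² + (-7/3)·∫u².
Here c = -7/3 < 0 with |c| < (π/L)² = 9*π^2/25, so coercivity still holds. The condition a(u,u) ≥ α||u||_{H^1}² reads (1−α)∫(u')² ≥ (α−c)∫u². Any admissible α is ≤ 1 (rapidly oscillating u have ∫u²/∫(u')² → 0), and α = 1 would force 0 ≥ (1−c)∫u², impossible since c < 1; so 1−α > 0. By the sharp Poincaré inequality on H^1_0 of an interval of length L, ∫(u')² ≥ (π/L)²∫u² with equality for the first sine mode sin(π(x−x₀)/L) (x₀ the left endpoint), so the inequality holds for all u iff (1−α)(π/L)² ≥ α − c, i.e. α ≤ ((π/L)² + c)/((π/L)² + 1) = (1 + c(L/π)²)/(1 + (L/π)²). (Direct route, valid since c ≤ 0: Poincaré gives c∫u² ≥ c(L/π)²∫(u')², so a(u,u) ≥ (1 + c(L/π)²)∫(u')², while ||u||_{H^1}² ≤ (1 + (L/π)²)∫(u')²; dividing yields the same α.) With (π/L)² = 9*π^2/25 and c = -7/3, the largest admissible constant is α = ((π/L)² + c)/((π/L)² + 1).
Simplifying, α = (-175 + 27*π^2)/(3*(25 + 9*π^2)).


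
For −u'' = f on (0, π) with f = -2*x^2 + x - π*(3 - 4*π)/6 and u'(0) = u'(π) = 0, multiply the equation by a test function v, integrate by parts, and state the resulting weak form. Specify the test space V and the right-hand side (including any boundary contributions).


V = H^1(0, π) (no boundary constraint on v; u is determined up to an additive constant); weak form: ∫_0^π u'v' dx = ∫_0^π (-2*x^2 + x - π*(3 - 4*π)/6) v dx for all v ∈ V.

Multiply both sides by a test function v and integrate from 0 to π:
  ∫_0^π −u''(x) v(x) dx = ∫_0^π f(x) v(x) dx.
Integrate the LHS by parts once:
  ∫_0^π −u'' v dx = −[u'(x) v(x)]_0^π + ∫_0^π u'(x) v'(x) dx.
Thus ∫_0^π u'(x) v'(x) dx = ∫_0^π f(x) v(x) dx + [u'(x) v(x)]_0^π.
Choose V so that boundary terms are either known or forced to vanish.
u has homogeneous Neumann: u'(0) = u'(π) = 0. So [u' v]_0^π = 0·v(π) − 0·v(0) = 0 for any v; take V = H^1(0, π).
Weak formulation: find u (satisfying any essential BC) such that ∫_0^π u'(x) v'(x) dx = ∫_0^π f v dx for all v ∈ V (homogeneous Neumann, so boundary terms vanish).
Substituting f(x) = -2*x^2 + x - π*(3 - 4*π)/6, the right-hand side is ∫_0^π (-2*x^2 + x - π*(3 - 4*π)/6) v dx.
Compatibility check (pure Neumann): taking v ≡ 1 ∈ V gives 0 = ∫_0^π f dx + (0) − (0), i.e. ∫_0^π f dx must equal u'(0) − u'(π) = 0. Indeed ∫_0^π (-2*x^2 + x - π*(3 - 4*π)/6) dx = 0, so the data are compatible. The solution is then unique only up to an additive constant (fix it e.g. by requiring ∫_0^π u dx = 0).


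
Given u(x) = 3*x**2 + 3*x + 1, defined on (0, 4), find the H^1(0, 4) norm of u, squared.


||u||_{H^1}^2 = 22296/5

The H^1 norm (squared) on an interval (0, L) is
  ||u||_{H^1}^2 = ∫_0^L u(x)^2 dx + ∫_0^L u'(x)^2 dx.
Compute u'(x) = 6*x + 3.
Then u(x)^2 = 9*x**4 + 18*x**3 + 15*x**2 + 6*x + 1 and u'(x)^2 = 36*x**2 + 36*x + 9.
Integrate each monomial from 0 to 4 using ∫_0^4 c·x^n dx = c·4^(n+1)/(n+1):
  ∫_0^4 u(x)^2 dx = ∫_0^4 (9*x^4 + 18*x^3 + 15*x^2 + 6*x + 1) dx. Term by term:
    ∫_0^4 9*x^4 dx = 9216/5;  ∫_0^4 18*x^3 dx = 1152;  ∫_0^4 15*x^2 dx = 320;
    ∫_0^4 6*x dx = 48;  ∫_0^4 1 dx = 4.
  Sum: 9216/5 + 1152 + 320 + 48 + 4 = 16836/5.
  ∫_0^4 u'(x)^2 dx = ∫_0^4 (36*x^2 + 36*x + 9) dx. Term by term:
    ∫_0^4 36*x^2 dx = 768;  ∫_0^4 36*x dx = 288;  ∫_0^4 9 dx = 36.
  Sum: 768 + 288 + 36 = 1092.
Adding: ||u||_{H^1}^2 = 16836/5 + 1092 = 22296/5.


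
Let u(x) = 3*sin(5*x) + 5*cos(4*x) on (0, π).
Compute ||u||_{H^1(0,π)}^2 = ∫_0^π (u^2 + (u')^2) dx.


||u||_{H^1(0,π)}^2 = 1700/3 + 659*π/2

u'(x) = -20*sin(4*x) + 15*cos(5*x).
Expand u² and (u')² and integrate term by term on (0, π), using: for integers n ≥ 1, ∫_0^π sin²(nx) dx = ∫_0^π cos²(nx) dx = π/2; for n ≠ n', ∫_0^π sin(nx)sin(n'x) dx = ∫_0^π cos(nx)cos(n'x) dx = 0; and by product-to-sum, ∫_0^π sin(nx)cos(n'x) dx = ½∫_0^π [sin((n+n')x) + sin((n−n')x)] dx, which is 0 when n+n' is even and 2n/(n²−n'²) when n+n' is odd (it need not vanish on (0, π)).
  u² squared terms: (3)²·∫sin(5x)² dx = 9·π/2 = 9*π/2;  (5)²·∫cos(4x)² dx = 25·π/2 = 25*π/2.
  u² cross terms: 2·(3)·(5)·∫sin(5x)·cos(4x) dx = 30·(10/9) = 100/3.
  So ∫_0^π u² dx = 9*π/2 + 25*π/2 + 100/3 = 100/3 + 17*π.
  (u')² squared terms: (-20)²·∫sin(4x)² dx = 400·π/2 = 200*π;  (15)²·∫cos(5x)² dx = 225·π/2 = 225*π/2.
  (u')² cross terms: 2·(-20)·(15)·∫sin(4x)·cos(5x) dx = -600·(-8/9) = 1600/3.
  So ∫_0^π (u')² dx = 200*π + 225*π/2 + 1600/3 = 1600/3 + 625*π/2.
||u||_{H^1}^2 = (100/3 + 17*π) + (1600/3 + 625*π/2) = 1700/3 + 659*π/2.


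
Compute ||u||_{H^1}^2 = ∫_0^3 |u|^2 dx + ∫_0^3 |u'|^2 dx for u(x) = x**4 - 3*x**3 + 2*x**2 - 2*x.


||u||_{H^1}^2 = 56571/140

The H^1 norm (squared) on an interval (0, L) is
  ||u||_{H^1}^2 = ∫_0^L u(x)^2 dx + ∫_0^L u'(x)^2 dx.
Compute u'(x) = 4*x**3 - 9*x**2 + 4*x - 2.
Then u(x)^2 = x**8 - 6*x**7 + 13*x**6 - 16*x**5 + 16*x**4 - 8*x**3 + 4*x**2 and u'(x)^2 = 16*x**6 - 72*x**5 + 113*x**4 - 88*x**3 + 52*x**2 - 16*x + 4.
Integrate each monomial from 0 to 3 using ∫_0^3 c·x^n dx = c·3^(n+1)/(n+1):
  ∫_0^3 u(x)^2 dx = ∫_0^3 (x^8 - 6*x^7 + 13*x^6 - 16*x^5 + 16*x^4 - 8*x^3 + 4*x^2) dx. Term by term:
    ∫_0^3 x^8 dx = 2187;  ∫_0^3 -6*x^7 dx = -19683/4;  ∫_0^3 13*x^6 dx = 28431/7;
    ∫_0^3 -16*x^5 dx = -1944;  ∫_0^3 16*x^4 dx = 3888/5;  ∫_0^3 -8*x^3 dx = -162;
    ∫_0^3 4*x^2 dx = 36.
  Sum: 2187 − 19683/4 + 28431/7 − 1944 + 3888/5 − 162 + 36 = 4959/140.
  ∫_0^3 u'(x)^2 dx = ∫_0^3 (16*x^6 - 72*x^5 + 113*x^4 - 88*x^3 + 52*x^2 - 16*x + 4) dx. Term by term:
    ∫_0^3 16*x^6 dx = 34992/7;  ∫_0^3 -72*x^5 dx = -8748;  ∫_0^3 113*x^4 dx = 27459/5;
    ∫_0^3 -88*x^3 dx = -1782;  ∫_0^3 52*x^2 dx = 468;  ∫_0^3 -16*x dx = -72;
    ∫_0^3 4 dx = 12.
  Sum: 34992/7 − 8748 + 27459/5 − 1782 + 468 − 72 + 12 = 12903/35.
Adding: ||u||_{H^1}^2 = 4959/140 + 12903/35 = 56571/140.


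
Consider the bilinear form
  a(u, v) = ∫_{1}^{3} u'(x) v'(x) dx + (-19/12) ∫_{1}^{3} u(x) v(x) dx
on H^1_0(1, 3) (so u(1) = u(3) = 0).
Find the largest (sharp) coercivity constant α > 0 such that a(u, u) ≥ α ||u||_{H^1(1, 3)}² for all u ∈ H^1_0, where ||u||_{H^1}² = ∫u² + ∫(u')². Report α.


α = (-19/3 + π^2)/(4 + π^2)

Coercivity of a(·,·) on H^1_0(1, 3) means a(u, u) ≥ α ||u||_{H^1}² for every u ∈ H^1_0.
The interval has length L = 2, and Poincaré/coercivity depend only on L. Here a(u, u) = ∫(u')² + (-19/12)·∫u².
Here c = -19/12 < 0 with |c| < (π/L)² = π^2/4, so coercivity still holds. The condition a(u,u) ≥ α||u||_{H^1}² reads (1−α)∫(u')² ≥ (α−c)∫u². Any admissible α is ≤ 1 (rapidly oscillating u have ∫u²/∫(u')² → 0), and α = 1 would force 0 ≥ (1−c)∫u², impossible since c < 1; so 1−α > 0. By the sharp Poincaré inequality on H^1_0 of an interval of length L, ∫(u')² ≥ (π/L)²∫u² with equality for the first sine mode sin(π(x−x₀)/L) (x₀ the left endpoint), so the inequality holds for all u iff (1−α)(π/L)² ≥ α − c, i.e. α ≤ ((π/L)² + c)/((π/L)² + 1) = (1 + c(L/π)²)/(1 + (L/π)²). (Direct route, valid since c ≤ 0: Poincaré gives c∫u² ≥ c(L/π)²∫(u')², so a(u,u) ≥ (1 + c(L/π)²)∫(u')², while ||u||_{H^1}² ≤ (1 + (L/π)²)∫(u')²; dividing yields the same α.) With (π/L)² = π^2/4 and c = -19/12, the largest admissible constant is α = ((π/L)² + c)/((π/L)² + 1).
Simplifying, α = (-19/3 + π^2)/(4 + π^2).


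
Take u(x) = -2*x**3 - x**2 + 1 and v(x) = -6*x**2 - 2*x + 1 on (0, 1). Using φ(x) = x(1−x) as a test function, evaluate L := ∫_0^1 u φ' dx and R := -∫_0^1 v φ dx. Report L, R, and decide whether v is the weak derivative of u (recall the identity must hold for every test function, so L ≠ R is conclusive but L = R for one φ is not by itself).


LHS = 7/15, RHS = 3/10. No, v is not the weak derivative of u.

u(x) = -2*x**3 - x**2 + 1, classical derivative u'(x) = -6*x**2 - 2*x.
φ(x) = x(1−x), so φ'(x) = 1 - 2*x.
Note φ(0) = φ(1) = 0, so the boundary term u·φ vanishes.
LHS = ∫_0^1 u(x) φ'(x) dx = ∫_0^1 (4*x^4 - x^2 - 2*x + 1) dx. Term by term:
  ∫_0^1 4*x^4 dx = 4/5;  ∫_0^1 -x^2 dx = -1/3;  ∫_0^1 -2*x dx = -1;
  ∫_0^1 1 dx = 1.
Sum: 4/5 − 1/3 − 1 + 1 = 7/15.
So LHS = 7/15.
∫_0^1 v(x) φ(x) dx = ∫_0^1 (6*x^4 - 4*x^3 - 3*x^2 + x) dx. Term by term:
  ∫_0^1 6*x^4 dx = 6/5;  ∫_0^1 -4*x^3 dx = -1;  ∫_0^1 -3*x^2 dx = -1;
  ∫_0^1 x dx = 1/2.
Sum: 6/5 − 1 − 1 + 1/2 = -3/10.
So RHS = -∫_0^1 v(x) φ(x) dx = 3/10.
LHS − RHS = 1/6 ≠ 0, so the identity fails.
(For a valid weak derivative the identity must hold for EVERY test function, in particular this one. The failure shows v is NOT the weak derivative of u.)
Correct weak derivative would be u'(x) = -6*x**2 - 2*x.


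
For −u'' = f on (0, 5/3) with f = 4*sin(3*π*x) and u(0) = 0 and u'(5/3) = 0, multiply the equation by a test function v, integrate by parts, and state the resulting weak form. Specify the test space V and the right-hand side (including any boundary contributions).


V = {v ∈ H^1(0, 5/3) : v(0) = 0} (test functions vanish at x = 0 where u is specified); weak form: ∫_0^5/3 u'v' dx = ∫_0^5/3 (4*sin(3*π*x)) v dx for all v ∈ V.

Multiply both sides by a test function v and integrate from 0 to 5/3:
  ∫_0^5/3 −u''(x) v(x) dx = ∫_0^5/3 f(x) v(x) dx.
Integrate the LHS by parts once:
  ∫_0^5/3 −u'' v dx = −[u'(x) v(x)]_0^5/3 + ∫_0^5/3 u'(x) v'(x) dx.
Thus ∫_0^5/3 u'(x) v'(x) dx = ∫_0^5/3 f(x) v(x) dx + [u'(x) v(x)]_0^5/3.
Choose V so that boundary terms are either known or forced to vanish.
Mixed BC: u(0) = 0 (Dirichlet) and u'(5/3) = 0 (Neumann). Define V = {v ∈ H^1(0, 5/3) : v(0) = 0}. Then [u' v]_0^5/3 = u'(5/3)·v(5/3) − u'(0)·0 = 0.
Weak formulation: find u (satisfying any essential BC) such that ∫_0^5/3 u'(x) v'(x) dx = ∫_0^5/3 f v dx for all v ∈ V (Dirichlet at 0 absorbed into V; the Neumann datum at x = 5/3 is zero, so no boundary term remains).
Substituting f(x) = 4*sin(3*π*x), the right-hand side is ∫_0^5/3 (4*sin(3*π*x)) v dx.


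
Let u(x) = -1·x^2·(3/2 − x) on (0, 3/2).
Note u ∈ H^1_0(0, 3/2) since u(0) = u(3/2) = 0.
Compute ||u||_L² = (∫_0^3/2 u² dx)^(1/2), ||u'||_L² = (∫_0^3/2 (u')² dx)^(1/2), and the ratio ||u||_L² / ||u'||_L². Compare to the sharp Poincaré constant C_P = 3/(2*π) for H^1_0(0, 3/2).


||u||_L² / ||u'||_L² = 3*sqrt(14)/28 < C_P = 3/(2*π).

u(x) = -1·x^2·(3/2 − x), so u'(x) = 3*x*(x - 1).
u(x) = -1·x^2·(3/2 − x) vanishes at x = 0 and x = 3/2, so u ∈ H^1_0(0, 3/2). Differentiate via the product rule and integrate the resulting polynomials term by term.
  ∫_0^3/2 u² dx = ∫_0^3/2 (x^6 - 3*x^5 + 9*x^4/4) dx. Term by term:
    ∫_0^3/2 x^6 dx = 2187/896;  ∫_0^3/2 -3*x^5 dx = -729/128;  ∫_0^3/2 9*x^4/4 dx = 2187/640.
  Sum: 2187/896 − 729/128 + 2187/640 = 729/4480.
  ∫_0^3/2 (u')² dx = ∫_0^3/2 (9*x^4 - 18*x^3 + 9*x^2) dx. Term by term:
    ∫_0^3/2 9*x^4 dx = 2187/160;  ∫_0^3/2 -18*x^3 dx = -729/32;  ∫_0^3/2 9*x^2 dx = 81/8.
  Sum: 2187/160 − 729/32 + 81/8 = 81/80.
∫_0^3/2 u² dx = 729/4480, so ||u||_L² = 27*sqrt(70)/560.
∫_0^3/2 (u')² dx = 81/80, so ||u'||_L² = 9*sqrt(5)/20.
Ratio ||u||_L² / ||u'||_L² = 3*sqrt(14)/28.
Sharp Poincaré constant on H^1_0(0, 3/2) is C_P = L/π = 3/(2*π), achieved by sin(2*π/3·x).
A polynomial bump cannot attain the sharp Poincaré constant (only the first sine eigenfunction does), so the ratio is strictly less than C_P, consistent with ||u||_L² ≤ C_P ||u'||_L².


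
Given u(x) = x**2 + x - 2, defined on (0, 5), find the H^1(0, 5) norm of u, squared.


||u||_{H^1}^2 = 6025/6

The H^1 norm (squared) on an interval (0, L) is
  ||u||_{H^1}^2 = ∫_0^L u(x)^2 dx + ∫_0^L u'(x)^2 dx.
Compute u'(x) = 2*x + 1.
Then u(x)^2 = x**4 + 2*x**3 - 3*x**2 - 4*x + 4 and u'(x)^2 = 4*x**2 + 4*x + 1.
Integrate each monomial from 0 to 5 using ∫_0^5 c·x^n dx = c·5^(n+1)/(n+1):
  ∫_0^5 u(x)^2 dx = ∫_0^5 (x^4 + 2*x^3 - 3*x^2 - 4*x + 4) dx. Term by term:
    ∫_0^5 x^4 dx = 625;  ∫_0^5 2*x^3 dx = 625/2;  ∫_0^5 -3*x^2 dx = -125;
    ∫_0^5 -4*x dx = -50;  ∫_0^5 4 dx = 20.
  Sum: 625 + 625/2 − 125 − 50 + 20 = 1565/2.
  ∫_0^5 u'(x)^2 dx = ∫_0^5 (4*x^2 + 4*x + 1) dx. Term by term:
    ∫_0^5 4*x^2 dx = 500/3;  ∫_0^5 4*x dx = 50;  ∫_0^5 1 dx = 5.
  Sum: 500/3 + 50 + 5 = 665/3.
Adding: ||u||_{H^1}^2 = 1565/2 + 665/3 = 6025/6.


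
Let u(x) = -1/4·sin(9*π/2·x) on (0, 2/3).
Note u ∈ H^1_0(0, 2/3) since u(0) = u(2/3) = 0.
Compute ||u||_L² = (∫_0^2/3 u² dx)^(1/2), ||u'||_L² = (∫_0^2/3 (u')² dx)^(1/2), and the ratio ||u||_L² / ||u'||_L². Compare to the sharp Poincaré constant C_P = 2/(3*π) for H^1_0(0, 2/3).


||u||_L² / ||u'||_L² = 2/(9*π) < C_P = 2/(3*π).

u(x) = -1/4·sin(9*π/2·x), so u'(x) = -9*π*cos(9*π*x/2)/8.
Writing u(x) = A·sin(kπx/L) with A = -1/4 and k = 3, use ∫_0^L sin²(kπx/L) dx = L/2 and ∫_0^L cos²(kπx/L) dx = L/2.
u² = 1/16·sin²(9*π/2·x) and (u')² = 81*π^2/64·cos²(9*π/2·x), and each of sin², cos² integrates to L/2 = 1/3 over (0, 2/3).
∫_0^2/3 u² dx = 1/48, so ||u||_L² = sqrt(3)/12.
∫_0^2/3 (u')² dx = 27*π^2/64, so ||u'||_L² = 3*sqrt(3)*π/8.
Ratio ||u||_L² / ||u'||_L² = 2/(9*π).
Sharp Poincaré constant on H^1_0(0, 2/3) is C_P = L/π = 2/(3*π), achieved by sin(3*π/2·x).
This is the k = 3 harmonic; the ratio L/(kπ) is strictly less than C_P = L/π, consistent with the sharp inequality ||u||_L² ≤ C_P ||u'||_L².


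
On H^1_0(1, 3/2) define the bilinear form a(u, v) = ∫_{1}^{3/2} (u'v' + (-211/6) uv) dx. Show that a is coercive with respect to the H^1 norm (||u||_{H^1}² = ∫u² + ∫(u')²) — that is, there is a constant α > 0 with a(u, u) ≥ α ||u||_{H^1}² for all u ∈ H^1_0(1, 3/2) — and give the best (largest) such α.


α = (-211 + 24*π^2)/(6*(1 + 4*π^2))

Coercivity of a(·,·) on H^1_0(1, 3/2) means a(u, u) ≥ α ||u||_{H^1}² for every u ∈ H^1_0.
The interval has length L = 1/2, and Poincaré/coercivity depend only on L. Here a(u, u) = ∫(u')² + (-211/6)·∫u².
Here c = -211/6 < 0 with |c| < (π/L)² = 4*π^2, so coercivity still holds. The condition a(u,u) ≥ α||u||_{H^1}² reads (1−α)∫(u')² ≥ (α−c)∫u². Any admissible α is ≤ 1 (rapidly oscillating u have ∫u²/∫(u')² → 0), and α = 1 would force 0 ≥ (1−c)∫u², impossible since c < 1; so 1−α > 0. By the sharp Poincaré inequality on H^1_0 of an interval of length L, ∫(u')² ≥ (π/L)²∫u² with equality for the first sine mode sin(π(x−x₀)/L) (x₀ the left endpoint), so the inequality holds for all u iff (1−α)(π/L)² ≥ α − c, i.e. α ≤ ((π/L)² + c)/((π/L)² + 1) = (1 + c(L/π)²)/(1 + (L/π)²). (Direct route, valid since c ≤ 0: Poincaré gives c∫u² ≥ c(L/π)²∫(u')², so a(u,u) ≥ (1 + c(L/π)²)∫(u')², while ||u||_{H^1}² ≤ (1 + (L/π)²)∫(u')²; dividing yields the same α.) With (π/L)² = 4*π^2 and c = -211/6, the largest admissible constant is α = ((π/L)² + c)/((π/L)² + 1).
Simplifying, α = (-211 + 24*π^2)/(6*(1 + 4*π^2)).


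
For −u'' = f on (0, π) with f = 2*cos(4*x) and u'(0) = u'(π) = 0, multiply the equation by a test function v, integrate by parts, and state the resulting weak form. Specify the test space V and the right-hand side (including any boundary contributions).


V = H^1(0, π) (no boundary constraint on v; u is determined up to an additive constant); weak form: ∫_0^π u'v' dx = ∫_0^π (2*cos(4*x)) v dx for all v ∈ V.

Multiply both sides by a test function v and integrate from 0 to π:
  ∫_0^π −u''(x) v(x) dx = ∫_0^π f(x) v(x) dx.
Integrate the LHS by parts once:
  ∫_0^π −u'' v dx = −[u'(x) v(x)]_0^π + ∫_0^π u'(x) v'(x) dx.
Thus ∫_0^π u'(x) v'(x) dx = ∫_0^π f(x) v(x) dx + [u'(x) v(x)]_0^π.
Choose V so that boundary terms are either known or forced to vanish.
u has homogeneous Neumann: u'(0) = u'(π) = 0. So [u' v]_0^π = 0·v(π) − 0·v(0) = 0 for any v; take V = H^1(0, π).
Weak formulation: find u (satisfying any essential BC) such that ∫_0^π u'(x) v'(x) dx = ∫_0^π f v dx for all v ∈ V (homogeneous Neumann, so boundary terms vanish).
Substituting f(x) = 2*cos(4*x), the right-hand side is ∫_0^π (2*cos(4*x)) v dx.
Compatibility check (pure Neumann): taking v ≡ 1 ∈ V gives 0 = ∫_0^π f dx + (0) − (0), i.e. ∫_0^π f dx must equal u'(0) − u'(π) = 0. Indeed ∫_0^π (2*cos(4*x)) dx = 0, so the data are compatible. The solution is then unique only up to an additive constant (fix it e.g. by requiring ∫_0^π u dx = 0).


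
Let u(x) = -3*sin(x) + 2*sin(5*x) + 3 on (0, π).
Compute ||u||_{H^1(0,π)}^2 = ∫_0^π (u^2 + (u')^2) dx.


||u||_{H^1(0,π)}^2 = -156/5 + 70*π

u'(x) = -3*cos(x) + 10*cos(5*x).
Expand u² and (u')² and integrate term by term on (0, π), using: for integers n ≥ 1, ∫_0^π sin²(nx) dx = ∫_0^π cos²(nx) dx = π/2; for n ≠ n', ∫_0^π sin(nx)sin(n'x) dx = ∫_0^π cos(nx)cos(n'x) dx = 0; and by product-to-sum, ∫_0^π sin(nx)cos(n'x) dx = ½∫_0^π [sin((n+n')x) + sin((n−n')x)] dx, which is 0 when n+n' is even and 2n/(n²−n'²) when n+n' is odd (it need not vanish on (0, π)). For the constant mode: ∫_0^π 1 dx = π, ∫_0^π cos(nx) dx = 0, ∫_0^π sin(nx) dx = (1−(−1)^n)/n.
  u² squared terms: (3)²·∫1 dx = 9·π = 9*π;  (-3)²·∫sin(x)² dx = 9·π/2 = 9*π/2;  (2)²·∫sin(5x)² dx = 4·π/2 = 2*π.
  u² cross terms: 2·(3)·(-3)·∫1·sin(x) dx = -18·(2) = -36;  2·(3)·(2)·∫1·sin(5x) dx = 12·(2/5) = 24/5;  2·(-3)·(2)·∫sin(x)·sin(5x) dx = -12·(0) = 0.
  So ∫_0^π u² dx = 9*π + 9*π/2 + 2*π − 36 + 24/5 + 0 = -156/5 + 31*π/2.
  (u')² squared terms: (-3)²·∫cos(x)² dx = 9·π/2 = 9*π/2;  (10)²·∫cos(5x)² dx = 100·π/2 = 50*π.
  (u')² cross terms: 2·(-3)·(10)·∫cos(x)·cos(5x) dx = -60·(0) = 0.
  So ∫_0^π (u')² dx = 9*π/2 + 50*π + 0 = 109*π/2.
||u||_{H^1}^2 = (-156/5 + 31*π/2) + (109*π/2) = -156/5 + 70*π.


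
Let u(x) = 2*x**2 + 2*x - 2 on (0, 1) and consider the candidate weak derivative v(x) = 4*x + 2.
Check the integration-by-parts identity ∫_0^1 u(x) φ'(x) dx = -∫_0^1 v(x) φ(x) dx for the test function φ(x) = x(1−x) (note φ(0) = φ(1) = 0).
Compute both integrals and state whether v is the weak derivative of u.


LHS = -2/3, RHS = -2/3. Yes, v = u' weakly.

u(x) = 2*x**2 + 2*x - 2, classical derivative u'(x) = 4*x + 2.
φ(x) = x(1−x), so φ'(x) = 1 - 2*x.
Note φ(0) = φ(1) = 0, so the boundary term u·φ vanishes.
LHS = ∫_0^1 u(x) φ'(x) dx = ∫_0^1 (-4*x^3 - 2*x^2 + 6*x - 2) dx. Term by term:
  ∫_0^1 -4*x^3 dx = -1;  ∫_0^1 -2*x^2 dx = -2/3;  ∫_0^1 6*x dx = 3;
  ∫_0^1 -2 dx = -2.
Sum: -1 − 2/3 + 3 − 2 = -2/3.
So LHS = -2/3.
∫_0^1 v(x) φ(x) dx = ∫_0^1 (-4*x^3 + 2*x^2 + 2*x) dx. Term by term:
  ∫_0^1 -4*x^3 dx = -1;  ∫_0^1 2*x^2 dx = 2/3;  ∫_0^1 2*x dx = 1.
Sum: -1 + 2/3 + 1 = 2/3.
So RHS = -∫_0^1 v(x) φ(x) dx = -2/3.
LHS = RHS, so the identity holds for this test φ.
Moreover u is smooth here and v(x) = u'(x) = 4*x + 2 pointwise, so the identity holds for every test function. Hence v is the weak derivative of u.


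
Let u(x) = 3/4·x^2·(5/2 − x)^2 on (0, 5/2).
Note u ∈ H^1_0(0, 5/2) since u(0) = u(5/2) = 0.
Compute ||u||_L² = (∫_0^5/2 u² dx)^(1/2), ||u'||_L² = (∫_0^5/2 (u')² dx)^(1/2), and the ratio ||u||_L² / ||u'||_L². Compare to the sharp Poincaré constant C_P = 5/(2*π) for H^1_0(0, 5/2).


||u||_L² / ||u'||_L² = 5*sqrt(3)/12 < C_P = 5/(2*π).

u(x) = 3/4·x^2·(5/2 − x)^2, so u'(x) = 3*x*(2*x - 5)*(4*x - 5)/8.
u(x) = 3/4·x^2·(5/2 − x)^2 vanishes at x = 0 and x = 5/2, so u ∈ H^1_0(0, 5/2). Differentiate via the product rule and integrate the resulting polynomials term by term.
  ∫_0^5/2 u² dx = ∫_0^5/2 (9*x^8/16 - 45*x^7/8 + 675*x^6/32 - 1125*x^5/32 + 5625*x^4/256) dx. Term by term:
    ∫_0^5/2 9*x^8/16 dx = 1953125/8192;  ∫_0^5/2 -45*x^7/8 dx = -17578125/16384;  ∫_0^5/2 675*x^6/32 dx = 52734375/28672;
    ∫_0^5/2 -1125*x^5/32 dx = -5859375/4096;  ∫_0^5/2 5625*x^4/256 dx = 3515625/8192.
  Sum: 1953125/8192 − 17578125/16384 + 52734375/28672 − 5859375/4096 + 3515625/8192 = 390625/114688.
  ∫_0^5/2 (u')² dx = ∫_0^5/2 (9*x^6 - 135*x^5/2 + 2925*x^4/16 - 3375*x^3/16 + 5625*x^2/64) dx. Term by term:
    ∫_0^5/2 9*x^6 dx = 703125/896;  ∫_0^5/2 -135*x^5/2 dx = -703125/256;  ∫_0^5/2 2925*x^4/16 dx = 1828125/512;
    ∫_0^5/2 -3375*x^3/16 dx = -2109375/1024;  ∫_0^5/2 5625*x^2/64 dx = 234375/512.
  Sum: 703125/896 − 703125/256 + 1828125/512 − 2109375/1024 + 234375/512 = 46875/7168.
∫_0^5/2 u² dx = 390625/114688, so ||u||_L² = 625*sqrt(7)/896.
∫_0^5/2 (u')² dx = 46875/7168, so ||u'||_L² = 125*sqrt(21)/224.
Ratio ||u||_L² / ||u'||_L² = 5*sqrt(3)/12.
Sharp Poincaré constant on H^1_0(0, 5/2) is C_P = L/π = 5/(2*π), achieved by sin(2*π/5·x).
A polynomial bump cannot attain the sharp Poincaré constant (only the first sine eigenfunction does), so the ratio is strictly less than C_P, consistent with ||u||_L² ≤ C_P ||u'||_L².
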